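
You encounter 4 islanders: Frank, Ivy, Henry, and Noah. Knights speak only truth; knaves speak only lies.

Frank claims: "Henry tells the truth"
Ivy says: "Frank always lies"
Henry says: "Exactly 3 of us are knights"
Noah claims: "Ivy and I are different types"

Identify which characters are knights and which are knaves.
Frank is a knight.
Ivy is a knave.
Henry is a knight.
Noah is a knight.

Verification:
- Frank (knight) says "Henry tells the truth" - this is TRUE because Henry is a knight.
- Ivy (knave) says "Frank always lies" - this is FALSE (a lie) because Frank is a knight.
- Henry (knight) says "Exactly 3 of us are knights" - this is TRUE because there are 3 knights.
- Noah (knight) says "Ivy and I are different types" - this is TRUE because Noah is a knight and Ivy is a knave.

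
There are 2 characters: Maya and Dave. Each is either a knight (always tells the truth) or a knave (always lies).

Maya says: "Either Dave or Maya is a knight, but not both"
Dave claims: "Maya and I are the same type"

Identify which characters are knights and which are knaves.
Maya is a knight.
Dave is a knave.

Verification:
- Maya (knight) says "Either Dave or Maya is a knight, but not both" - this is TRUE because Dave is a knave and Maya is a knight.
- Dave (knave) says "Maya and I are the same type" - this is FALSE (a lie) because Dave is a knave and Maya is a knight.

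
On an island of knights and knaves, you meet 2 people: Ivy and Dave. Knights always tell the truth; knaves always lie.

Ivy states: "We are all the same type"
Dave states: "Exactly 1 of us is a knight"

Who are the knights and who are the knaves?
Ivy is a knave.
Dave is a knight.

Verification:
- Ivy (knave) says "We are all the same type" - this is FALSE (a lie) because Dave is a knight and Ivy is a knave.
- Dave (knight) says "Exactly 1 of us is a knight" - this is TRUE because there are 1 knights.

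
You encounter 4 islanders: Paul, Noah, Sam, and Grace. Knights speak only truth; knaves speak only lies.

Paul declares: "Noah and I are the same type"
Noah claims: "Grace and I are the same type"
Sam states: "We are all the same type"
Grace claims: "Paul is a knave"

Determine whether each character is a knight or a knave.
Paul is a knave.
Noah is a knight.
Sam is a knave.
Grace is a knight.

Verification:
- Paul (knave) says "Noah and I are the same type" - this is FALSE (a lie) because Paul is a knave and Noah is a knight.
- Noah (knight) says "Grace and I are the same type" - this is TRUE because Noah is a knight and Grace is a knight.
- Sam (knave) says "We are all the same type" - this is FALSE (a lie) because Noah and Grace are knights and Paul and Sam are knaves.
- Grace (knight) says "Paul is a knave" - this is TRUE because Paul is a knave.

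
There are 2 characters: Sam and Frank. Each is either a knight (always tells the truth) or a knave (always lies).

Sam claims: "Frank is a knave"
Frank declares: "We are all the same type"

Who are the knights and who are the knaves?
Sam is a knight.
Frank is a knave.

Verification:
- Sam (knight) says "Frank is a knave" - this is TRUE because Frank is a knave.
- Frank (knave) says "We are all the same type" - this is FALSE (a lie) because Sam is a knight and Frank is a knave.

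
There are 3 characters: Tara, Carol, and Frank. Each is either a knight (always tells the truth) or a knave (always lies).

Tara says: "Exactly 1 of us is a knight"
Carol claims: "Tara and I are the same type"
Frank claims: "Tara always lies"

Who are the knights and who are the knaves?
Tara is a knight.
Carol is a knave.
Frank is a knave.

Verification:
- Tara (knight) says "Exactly 1 of us is a knight" - this is TRUE because there are 1 knights.
- Carol (knave) says "Tara and I are the same type" - this is FALSE (a lie) because Carol is a knave and Tara is a knight.
- Frank (knave) says "Tara always lies" - this is FALSE (a lie) because Tara is a knight.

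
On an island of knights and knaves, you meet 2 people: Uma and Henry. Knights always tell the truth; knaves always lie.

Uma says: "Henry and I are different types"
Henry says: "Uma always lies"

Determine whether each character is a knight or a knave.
Uma is a knight.
Henry is a knave.

Verification:
- Uma (knight) says "Henry and I are different types" - this is TRUE because Uma is a knight and Henry is a knave.
- Henry (knave) says "Uma always lies" - this is FALSE (a lie) because Uma is a knight.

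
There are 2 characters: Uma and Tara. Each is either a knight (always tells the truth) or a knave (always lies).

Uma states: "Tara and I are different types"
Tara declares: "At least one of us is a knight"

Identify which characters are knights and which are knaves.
Uma is a knave.
Tara is a knave.

Verification:
- Uma (knave) says "Tara and I are different types" - this is FALSE (a lie) because Uma is a knave and Tara is a knave.
- Tara (knave) says "At least one of us is a knight" - this is FALSE (a lie) because no one is a knight.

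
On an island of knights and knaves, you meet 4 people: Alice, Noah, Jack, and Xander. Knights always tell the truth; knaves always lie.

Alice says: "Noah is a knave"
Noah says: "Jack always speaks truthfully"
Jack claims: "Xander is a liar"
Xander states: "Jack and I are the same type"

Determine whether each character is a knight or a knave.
Alice is a knave.
Noah is a knight.
Jack is a knight.
Xander is a knave.

Verification:
- Alice (knave) says "Noah is a knave" - this is FALSE (a lie) because Noah is a knight.
- Noah (knight) says "Jack always speaks truthfully" - this is TRUE because Jack is a knight.
- Jack (knight) says "Xander is a liar" - this is TRUE because Xander is a knave.
- Xander (knave) says "Jack and I are the same type" - this is FALSE (a lie) because Xander is a knave and Jack is a knight.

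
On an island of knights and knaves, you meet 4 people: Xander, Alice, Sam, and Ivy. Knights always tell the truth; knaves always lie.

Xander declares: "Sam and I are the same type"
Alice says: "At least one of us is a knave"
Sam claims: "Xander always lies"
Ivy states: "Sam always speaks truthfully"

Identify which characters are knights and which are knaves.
Xander is a knave.
Alice is a knight.
Sam is a knight.
Ivy is a knight.

Verification:
- Xander (knave) says "Sam and I are the same type" - this is FALSE (a lie) because Xander is a knave and Sam is a knight.
- Alice (knight) says "At least one of us is a knave" - this is TRUE because Xander is a knave.
- Sam (knight) says "Xander always lies" - this is TRUE because Xander is a knave.
- Ivy (knight) says "Sam always speaks truthfully" - this is TRUE because Sam is a knight.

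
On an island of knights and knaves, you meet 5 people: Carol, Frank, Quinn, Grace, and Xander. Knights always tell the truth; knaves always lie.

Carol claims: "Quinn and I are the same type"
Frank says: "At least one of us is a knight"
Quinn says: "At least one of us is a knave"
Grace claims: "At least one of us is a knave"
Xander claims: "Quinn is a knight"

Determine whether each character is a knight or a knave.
Carol is a knave.
Frank is a knight.
Quinn is a knight.
Grace is a knight.
Xander is a knight.

Verification:
- Carol (knave) says "Quinn and I are the same type" - this is FALSE (a lie) because Carol is a knave and Quinn is a knight.
- Frank (knight) says "At least one of us is a knight" - this is TRUE because Frank, Quinn, Grace, and Xander are knights.
- Quinn (knight) says "At least one of us is a knave" - this is TRUE because Carol is a knave.
- Grace (knight) says "At least one of us is a knave" - this is TRUE because Carol is a knave.
- Xander (knight) says "Quinn is a knight" - this is TRUE because Quinn is a knight.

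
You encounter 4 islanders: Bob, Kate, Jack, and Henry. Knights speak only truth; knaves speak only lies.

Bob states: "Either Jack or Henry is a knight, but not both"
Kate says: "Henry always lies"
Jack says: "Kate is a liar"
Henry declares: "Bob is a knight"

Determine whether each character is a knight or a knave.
Bob is a knave.
Kate is a knight.
Jack is a knave.
Henry is a knave.

Verification:
- Bob (knave) says "Either Jack or Henry is a knight, but not both" - this is FALSE (a lie) because Jack is a knave and Henry is a knave.
- Kate (knight) says "Henry always lies" - this is TRUE because Henry is a knave.
- Jack (knave) says "Kate is a liar" - this is FALSE (a lie) because Kate is a knight.
- Henry (knave) says "Bob is a knight" - this is FALSE (a lie) because Bob is a knave.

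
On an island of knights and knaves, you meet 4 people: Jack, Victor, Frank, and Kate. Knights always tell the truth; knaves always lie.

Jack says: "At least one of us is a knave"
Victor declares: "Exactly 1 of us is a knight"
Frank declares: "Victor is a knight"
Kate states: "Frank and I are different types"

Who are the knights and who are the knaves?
Jack is a knight.
Victor is a knave.
Frank is a knave.
Kate is a knight.

Verification:
- Jack (knight) says "At least one of us is a knave" - this is TRUE because Victor and Frank are knaves.
- Victor (knave) says "Exactly 1 of us is a knight" - this is FALSE (a lie) because there are 2 knights.
- Frank (knave) says "Victor is a knight" - this is FALSE (a lie) because Victor is a knave.
- Kate (knight) says "Frank and I are different types" - this is TRUE because Kate is a knight and Frank is a knave.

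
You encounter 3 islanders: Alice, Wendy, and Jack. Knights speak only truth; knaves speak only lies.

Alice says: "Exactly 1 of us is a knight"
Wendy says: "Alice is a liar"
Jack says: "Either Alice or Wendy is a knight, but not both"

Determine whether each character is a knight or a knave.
Alice is a knave.
Wendy is a knight.
Jack is a knight.

Verification:
- Alice (knave) says "Exactly 1 of us is a knight" - this is FALSE (a lie) because there are 2 knights.
- Wendy (knight) says "Alice is a liar" - this is TRUE because Alice is a knave.
- Jack (knight) says "Either Alice or Wendy is a knight, but not both" - this is TRUE because Alice is a knave and Wendy is a knight.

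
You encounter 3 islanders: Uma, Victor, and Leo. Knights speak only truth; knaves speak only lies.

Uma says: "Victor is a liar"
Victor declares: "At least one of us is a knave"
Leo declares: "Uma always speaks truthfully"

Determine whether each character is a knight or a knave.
Uma is a knave.
Victor is a knight.
Leo is a knave.

Verification:
- Uma (knave) says "Victor is a liar" - this is FALSE (a lie) because Victor is a knight.
- Victor (knight) says "At least one of us is a knave" - this is TRUE because Uma and Leo are knaves.
- Leo (knave) says "Uma always speaks truthfully" - this is FALSE (a lie) because Uma is a knave.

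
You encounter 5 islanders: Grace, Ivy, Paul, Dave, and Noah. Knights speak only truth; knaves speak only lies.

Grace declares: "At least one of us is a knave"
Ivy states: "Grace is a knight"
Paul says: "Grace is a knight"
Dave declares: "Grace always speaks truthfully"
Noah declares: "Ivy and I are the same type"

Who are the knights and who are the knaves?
Grace is a knight.
Ivy is a knight.
Paul is a knight.
Dave is a knight.
Noah is a knave.

Verification:
- Grace (knight) says "At least one of us is a knave" - this is TRUE because Noah is a knave.
- Ivy (knight) says "Grace is a knight" - this is TRUE because Grace is a knight.
- Paul (knight) says "Grace is a knight" - this is TRUE because Grace is a knight.
- Dave (knight) says "Grace always speaks truthfully" - this is TRUE because Grace is a knight.
- Noah (knave) says "Ivy and I are the same type" - this is FALSE (a lie) because Noah is a knave and Ivy is a knight.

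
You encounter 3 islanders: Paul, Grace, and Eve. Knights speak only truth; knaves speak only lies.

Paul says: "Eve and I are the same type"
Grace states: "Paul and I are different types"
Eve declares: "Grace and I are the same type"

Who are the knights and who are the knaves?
Paul is a knave.
Grace is a knight.
Eve is a knight.

Verification:
- Paul (knave) says "Eve and I are the same type" - this is FALSE (a lie) because Paul is a knave and Eve is a knight.
- Grace (knight) says "Paul and I are different types" - this is TRUE because Grace is a knight and Paul is a knave.
- Eve (knight) says "Grace and I are the same type" - this is TRUE because Eve is a knight and Grace is a knight.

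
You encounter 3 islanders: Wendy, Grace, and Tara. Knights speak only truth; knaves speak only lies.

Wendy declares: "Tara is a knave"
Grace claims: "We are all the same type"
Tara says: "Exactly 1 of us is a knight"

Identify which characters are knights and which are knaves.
Wendy is a knave.
Grace is a knave.
Tara is a knight.

Verification:
- Wendy (knave) says "Tara is a knave" - this is FALSE (a lie) because Tara is a knight.
- Grace (knave) says "We are all the same type" - this is FALSE (a lie) because Tara is a knight and Wendy and Grace are knaves.
- Tara (knight) says "Exactly 1 of us is a knight" - this is TRUE because there are 1 knights.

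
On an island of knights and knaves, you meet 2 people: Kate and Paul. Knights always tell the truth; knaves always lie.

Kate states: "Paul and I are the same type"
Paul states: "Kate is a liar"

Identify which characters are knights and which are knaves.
Kate is a knave.
Paul is a knight.

Verification:
- Kate (knave) says "Paul and I are the same type" - this is FALSE (a lie) because Kate is a knave and Paul is a knight.
- Paul (knight) says "Kate is a liar" - this is TRUE because Kate is a knave.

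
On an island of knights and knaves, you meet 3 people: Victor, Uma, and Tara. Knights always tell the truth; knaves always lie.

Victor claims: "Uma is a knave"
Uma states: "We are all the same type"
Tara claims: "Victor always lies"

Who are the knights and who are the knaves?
Victor is a knight.
Uma is a knave.
Tara is a knave.

Verification:
- Victor (knight) says "Uma is a knave" - this is TRUE because Uma is a knave.
- Uma (knave) says "We are all the same type" - this is FALSE (a lie) because Victor is a knight and Uma and Tara are knaves.
- Tara (knave) says "Victor always lies" - this is FALSE (a lie) because Victor is a knight.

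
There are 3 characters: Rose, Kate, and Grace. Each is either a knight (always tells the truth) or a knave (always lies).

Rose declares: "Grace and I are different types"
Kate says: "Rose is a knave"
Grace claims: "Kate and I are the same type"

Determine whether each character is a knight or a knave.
Rose is a knave.
Kate is a knight.
Grace is a knave.

Verification:
- Rose (knave) says "Grace and I are different types" - this is FALSE (a lie) because Rose is a knave and Grace is a knave.
- Kate (knight) says "Rose is a knave" - this is TRUE because Rose is a knave.
- Grace (knave) says "Kate and I are the same type" - this is FALSE (a lie) because Grace is a knave and Kate is a knight.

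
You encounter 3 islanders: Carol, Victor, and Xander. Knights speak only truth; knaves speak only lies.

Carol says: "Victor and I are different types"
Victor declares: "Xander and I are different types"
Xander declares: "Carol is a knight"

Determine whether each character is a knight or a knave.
Carol is a knave.
Victor is a knave.
Xander is a knave.

Verification:
- Carol (knave) says "Victor and I are different types" - this is FALSE (a lie) because Carol is a knave and Victor is a knave.
- Victor (knave) says "Xander and I are different types" - this is FALSE (a lie) because Victor is a knave and Xander is a knave.
- Xander (knave) says "Carol is a knight" - this is FALSE (a lie) because Carol is a knave.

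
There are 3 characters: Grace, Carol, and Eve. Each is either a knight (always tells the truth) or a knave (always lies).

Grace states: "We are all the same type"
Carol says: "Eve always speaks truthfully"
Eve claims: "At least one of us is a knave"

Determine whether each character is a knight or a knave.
Grace is a knave.
Carol is a knight.
Eve is a knight.

Verification:
- Grace (knave) says "We are all the same type" - this is FALSE (a lie) because Carol and Eve are knights and Grace is a knave.
- Carol (knight) says "Eve always speaks truthfully" - this is TRUE because Eve is a knight.
- Eve (knight) says "At least one of us is a knave" - this is TRUE because Grace is a knave.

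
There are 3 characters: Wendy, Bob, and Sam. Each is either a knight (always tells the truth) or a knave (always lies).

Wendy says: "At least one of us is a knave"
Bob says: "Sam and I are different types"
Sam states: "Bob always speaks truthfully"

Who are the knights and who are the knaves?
Wendy is a knight.
Bob is a knave.
Sam is a knave.

Verification:
- Wendy (knight) says "At least one of us is a knave" - this is TRUE because Bob and Sam are knaves.
- Bob (knave) says "Sam and I are different types" - this is FALSE (a lie) because Bob is a knave and Sam is a knave.
- Sam (knave) says "Bob always speaks truthfully" - this is FALSE (a lie) because Bob is a knave.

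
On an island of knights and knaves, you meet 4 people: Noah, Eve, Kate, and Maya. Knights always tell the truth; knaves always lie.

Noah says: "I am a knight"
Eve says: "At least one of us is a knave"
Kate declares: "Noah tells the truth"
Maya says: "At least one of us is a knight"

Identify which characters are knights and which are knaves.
Noah is a knave.
Eve is a knight.
Kate is a knave.
Maya is a knight.

Verification:
- Noah (knave) says "I am a knight" - this is FALSE (a lie) because Noah is a knave.
- Eve (knight) says "At least one of us is a knave" - this is TRUE because Noah and Kate are knaves.
- Kate (knave) says "Noah tells the truth" - this is FALSE (a lie) because Noah is a knave.
- Maya (knight) says "At least one of us is a knight" - this is TRUE because Eve and Maya are knights.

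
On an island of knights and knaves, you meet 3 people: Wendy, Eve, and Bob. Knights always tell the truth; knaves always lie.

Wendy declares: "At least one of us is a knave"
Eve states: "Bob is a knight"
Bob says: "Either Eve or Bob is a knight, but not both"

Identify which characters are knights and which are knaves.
Wendy is a knight.
Eve is a knave.
Bob is a knave.

Verification:
- Wendy (knight) says "At least one of us is a knave" - this is TRUE because Eve and Bob are knaves.
- Eve (knave) says "Bob is a knight" - this is FALSE (a lie) because Bob is a knave.
- Bob (knave) says "Either Eve or Bob is a knight, but not both" - this is FALSE (a lie) because Eve is a knave and Bob is a knave.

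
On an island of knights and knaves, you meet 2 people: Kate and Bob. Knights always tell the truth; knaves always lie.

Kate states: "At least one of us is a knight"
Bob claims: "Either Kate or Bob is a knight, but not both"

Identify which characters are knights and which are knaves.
Kate is a knave.
Bob is a knave.

Verification:
- Kate (knave) says "At least one of us is a knight" - this is FALSE (a lie) because no one is a knight.
- Bob (knave) says "Either Kate or Bob is a knight, but not both" - this is FALSE (a lie) because Kate is a knave and Bob is a knave.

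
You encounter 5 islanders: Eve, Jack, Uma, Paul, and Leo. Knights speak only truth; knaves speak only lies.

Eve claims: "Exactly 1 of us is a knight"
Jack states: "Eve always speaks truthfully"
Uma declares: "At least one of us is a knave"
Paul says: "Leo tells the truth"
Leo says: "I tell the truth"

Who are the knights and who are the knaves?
Eve is a knave.
Jack is a knave.
Uma is a knight.
Paul is a knight.
Leo is a knight.

Verification:
- Eve (knave) says "Exactly 1 of us is a knight" - this is FALSE (a lie) because there are 3 knights.
- Jack (knave) says "Eve always speaks truthfully" - this is FALSE (a lie) because Eve is a knave.
- Uma (knight) says "At least one of us is a knave" - this is TRUE because Eve and Jack are knaves.
- Paul (knight) says "Leo tells the truth" - this is TRUE because Leo is a knight.
- Leo (knight) says "I tell the truth" - this is TRUE because Leo is a knight.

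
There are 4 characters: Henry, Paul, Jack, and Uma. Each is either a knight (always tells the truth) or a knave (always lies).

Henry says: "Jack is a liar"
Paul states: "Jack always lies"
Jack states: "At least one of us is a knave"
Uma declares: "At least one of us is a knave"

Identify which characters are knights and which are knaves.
Henry is a knave.
Paul is a knave.
Jack is a knight.
Uma is a knight.

Verification:
- Henry (knave) says "Jack is a liar" - this is FALSE (a lie) because Jack is a knight.
- Paul (knave) says "Jack always lies" - this is FALSE (a lie) because Jack is a knight.
- Jack (knight) says "At least one of us is a knave" - this is TRUE because Henry and Paul are knaves.
- Uma (knight) says "At least one of us is a knave" - this is TRUE because Henry and Paul are knaves.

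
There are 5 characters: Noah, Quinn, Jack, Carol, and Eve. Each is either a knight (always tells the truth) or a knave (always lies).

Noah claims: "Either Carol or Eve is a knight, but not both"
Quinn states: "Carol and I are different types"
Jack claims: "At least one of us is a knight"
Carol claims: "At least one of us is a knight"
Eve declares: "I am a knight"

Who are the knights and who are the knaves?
Noah is a knave.
Quinn is a knave.
Jack is a knave.
Carol is a knave.
Eve is a knave.

Verification:
- Noah (knave) says "Either Carol or Eve is a knight, but not both" - this is FALSE (a lie) because Carol is a knave and Eve is a knave.
- Quinn (knave) says "Carol and I are different types" - this is FALSE (a lie) because Quinn is a knave and Carol is a knave.
- Jack (knave) says "At least one of us is a knight" - this is FALSE (a lie) because no one is a knight.
- Carol (knave) says "At least one of us is a knight" - this is FALSE (a lie) because no one is a knight.
- Eve (knave) says "I am a knight" - this is FALSE (a lie) because Eve is a knave.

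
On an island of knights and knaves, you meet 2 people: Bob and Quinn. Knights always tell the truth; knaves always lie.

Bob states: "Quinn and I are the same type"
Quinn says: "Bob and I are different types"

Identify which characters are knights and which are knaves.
Bob is a knave.
Quinn is a knight.

Verification:
- Bob (knave) says "Quinn and I are the same type" - this is FALSE (a lie) because Bob is a knave and Quinn is a knight.
- Quinn (knight) says "Bob and I are different types" - this is TRUE because Quinn is a knight and Bob is a knave.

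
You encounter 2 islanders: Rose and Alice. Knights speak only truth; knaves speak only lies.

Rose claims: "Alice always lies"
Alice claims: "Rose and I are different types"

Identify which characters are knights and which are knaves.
Rose is a knave.
Alice is a knight.

Verification:
- Rose (knave) says "Alice always lies" - this is FALSE (a lie) because Alice is a knight.
- Alice (knight) says "Rose and I are different types" - this is TRUE because Alice is a knight and Rose is a knave.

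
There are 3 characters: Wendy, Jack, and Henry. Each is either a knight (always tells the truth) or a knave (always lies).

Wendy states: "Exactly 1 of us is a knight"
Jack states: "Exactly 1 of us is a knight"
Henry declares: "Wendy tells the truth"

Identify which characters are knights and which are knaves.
Wendy is a knave.
Jack is a knave.
Henry is a knave.

Verification:
- Wendy (knave) says "Exactly 1 of us is a knight" - this is FALSE (a lie) because there are 0 knights.
- Jack (knave) says "Exactly 1 of us is a knight" - this is FALSE (a lie) because there are 0 knights.
- Henry (knave) says "Wendy tells the truth" - this is FALSE (a lie) because Wendy is a knave.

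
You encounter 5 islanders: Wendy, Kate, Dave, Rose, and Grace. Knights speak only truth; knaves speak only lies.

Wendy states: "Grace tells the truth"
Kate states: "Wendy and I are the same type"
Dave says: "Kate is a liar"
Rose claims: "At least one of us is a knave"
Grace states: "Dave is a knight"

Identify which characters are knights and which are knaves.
Wendy is a knight.
Kate is a knave.
Dave is a knight.
Rose is a knight.
Grace is a knight.

Verification:
- Wendy (knight) says "Grace tells the truth" - this is TRUE because Grace is a knight.
- Kate (knave) says "Wendy and I are the same type" - this is FALSE (a lie) because Kate is a knave and Wendy is a knight.
- Dave (knight) says "Kate is a liar" - this is TRUE because Kate is a knave.
- Rose (knight) says "At least one of us is a knave" - this is TRUE because Kate is a knave.
- Grace (knight) says "Dave is a knight" - this is TRUE because Dave is a knight.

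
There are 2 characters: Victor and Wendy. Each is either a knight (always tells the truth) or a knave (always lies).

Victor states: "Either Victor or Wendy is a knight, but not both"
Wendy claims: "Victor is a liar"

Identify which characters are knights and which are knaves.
Victor is a knight.
Wendy is a knave.

Verification:
- Victor (knight) says "Either Victor or Wendy is a knight, but not both" - this is TRUE because Victor is a knight and Wendy is a knave.
- Wendy (knave) says "Victor is a liar" - this is FALSE (a lie) because Victor is a knight.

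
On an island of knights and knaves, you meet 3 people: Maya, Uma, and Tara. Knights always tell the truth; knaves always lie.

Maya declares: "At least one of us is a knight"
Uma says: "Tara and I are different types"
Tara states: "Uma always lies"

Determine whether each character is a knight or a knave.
Maya is a knight.
Uma is a knight.
Tara is a knave.

Verification:
- Maya (knight) says "At least one of us is a knight" - this is TRUE because Maya and Uma are knights.
- Uma (knight) says "Tara and I are different types" - this is TRUE because Uma is a knight and Tara is a knave.
- Tara (knave) says "Uma always lies" - this is FALSE (a lie) because Uma is a knight.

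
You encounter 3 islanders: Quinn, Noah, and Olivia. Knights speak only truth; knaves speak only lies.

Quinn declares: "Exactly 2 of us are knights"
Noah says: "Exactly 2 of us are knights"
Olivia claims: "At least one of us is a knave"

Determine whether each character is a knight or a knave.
Quinn is a knave.
Noah is a knave.
Olivia is a knight.

Verification:
- Quinn (knave) says "Exactly 2 of us are knights" - this is FALSE (a lie) because there are 1 knights.
- Noah (knave) says "Exactly 2 of us are knights" - this is FALSE (a lie) because there are 1 knights.
- Olivia (knight) says "At least one of us is a knave" - this is TRUE because Quinn and Noah are knaves.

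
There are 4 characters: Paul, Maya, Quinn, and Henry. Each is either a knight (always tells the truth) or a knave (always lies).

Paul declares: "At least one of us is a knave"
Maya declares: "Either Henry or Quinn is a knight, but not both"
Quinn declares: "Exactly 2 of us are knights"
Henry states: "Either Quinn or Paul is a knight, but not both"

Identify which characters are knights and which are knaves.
Paul is a knight.
Maya is a knight.
Quinn is a knave.
Henry is a knight.

Verification:
- Paul (knight) says "At least one of us is a knave" - this is TRUE because Quinn is a knave.
- Maya (knight) says "Either Henry or Quinn is a knight, but not both" - this is TRUE because Henry is a knight and Quinn is a knave.
- Quinn (knave) says "Exactly 2 of us are knights" - this is FALSE (a lie) because there are 3 knights.
- Henry (knight) says "Either Quinn or Paul is a knight, but not both" - this is TRUE because Quinn is a knave and Paul is a knight.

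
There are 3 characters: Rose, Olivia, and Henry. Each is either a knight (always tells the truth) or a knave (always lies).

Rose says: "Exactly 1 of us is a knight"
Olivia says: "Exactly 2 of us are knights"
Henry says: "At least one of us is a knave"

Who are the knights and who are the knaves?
Rose is a knave.
Olivia is a knight.
Henry is a knight.

Verification:
- Rose (knave) says "Exactly 1 of us is a knight" - this is FALSE (a lie) because there are 2 knights.
- Olivia (knight) says "Exactly 2 of us are knights" - this is TRUE because there are 2 knights.
- Henry (knight) says "At least one of us is a knave" - this is TRUE because Rose is a knave.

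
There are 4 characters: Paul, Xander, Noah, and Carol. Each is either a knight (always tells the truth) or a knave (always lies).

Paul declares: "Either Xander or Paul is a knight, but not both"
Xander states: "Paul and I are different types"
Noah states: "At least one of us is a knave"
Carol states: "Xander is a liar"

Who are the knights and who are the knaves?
Paul is a knave.
Xander is a knave.
Noah is a knight.
Carol is a knight.

Verification:
- Paul (knave) says "Either Xander or Paul is a knight, but not both" - this is FALSE (a lie) because Xander is a knave and Paul is a knave.
- Xander (knave) says "Paul and I are different types" - this is FALSE (a lie) because Xander is a knave and Paul is a knave.
- Noah (knight) says "At least one of us is a knave" - this is TRUE because Paul and Xander are knaves.
- Carol (knight) says "Xander is a liar" - this is TRUE because Xander is a knave.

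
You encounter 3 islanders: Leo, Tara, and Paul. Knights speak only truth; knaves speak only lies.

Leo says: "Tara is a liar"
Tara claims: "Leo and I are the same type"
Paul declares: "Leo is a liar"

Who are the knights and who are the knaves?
Leo is a knight.
Tara is a knave.
Paul is a knave.

Verification:
- Leo (knight) says "Tara is a liar" - this is TRUE because Tara is a knave.
- Tara (knave) says "Leo and I are the same type" - this is FALSE (a lie) because Tara is a knave and Leo is a knight.
- Paul (knave) says "Leo is a liar" - this is FALSE (a lie) because Leo is a knight.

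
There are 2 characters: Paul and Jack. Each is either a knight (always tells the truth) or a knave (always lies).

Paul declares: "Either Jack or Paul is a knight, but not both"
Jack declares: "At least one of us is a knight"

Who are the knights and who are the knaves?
Paul is a knave.
Jack is a knave.

Verification:
- Paul (knave) says "Either Jack or Paul is a knight, but not both" - this is FALSE (a lie) because Jack is a knave and Paul is a knave.
- Jack (knave) says "At least one of us is a knight" - this is FALSE (a lie) because no one is a knight.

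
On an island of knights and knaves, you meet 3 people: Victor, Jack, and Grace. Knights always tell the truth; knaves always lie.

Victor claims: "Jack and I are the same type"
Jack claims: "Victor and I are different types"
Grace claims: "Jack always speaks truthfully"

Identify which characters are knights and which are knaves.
Victor is a knave.
Jack is a knight.
Grace is a knight.

Verification:
- Victor (knave) says "Jack and I are the same type" - this is FALSE (a lie) because Victor is a knave and Jack is a knight.
- Jack (knight) says "Victor and I are different types" - this is TRUE because Jack is a knight and Victor is a knave.
- Grace (knight) says "Jack always speaks truthfully" - this is TRUE because Jack is a knight.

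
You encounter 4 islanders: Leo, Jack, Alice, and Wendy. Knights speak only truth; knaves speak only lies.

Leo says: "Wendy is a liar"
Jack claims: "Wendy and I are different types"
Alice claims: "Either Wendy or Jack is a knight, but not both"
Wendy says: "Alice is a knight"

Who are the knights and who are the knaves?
Leo is a knight.
Jack is a knave.
Alice is a knave.
Wendy is a knave.

Verification:
- Leo (knight) says "Wendy is a liar" - this is TRUE because Wendy is a knave.
- Jack (knave) says "Wendy and I are different types" - this is FALSE (a lie) because Jack is a knave and Wendy is a knave.
- Alice (knave) says "Either Wendy or Jack is a knight, but not both" - this is FALSE (a lie) because Wendy is a knave and Jack is a knave.
- Wendy (knave) says "Alice is a knight" - this is FALSE (a lie) because Alice is a knave.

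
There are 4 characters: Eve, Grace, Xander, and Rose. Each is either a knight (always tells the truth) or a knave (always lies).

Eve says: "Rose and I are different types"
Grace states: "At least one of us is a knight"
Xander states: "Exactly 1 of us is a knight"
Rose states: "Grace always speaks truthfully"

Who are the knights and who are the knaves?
Eve is a knave.
Grace is a knave.
Xander is a knave.
Rose is a knave.

Verification:
- Eve (knave) says "Rose and I are different types" - this is FALSE (a lie) because Eve is a knave and Rose is a knave.
- Grace (knave) says "At least one of us is a knight" - this is FALSE (a lie) because no one is a knight.
- Xander (knave) says "Exactly 1 of us is a knight" - this is FALSE (a lie) because there are 0 knights.
- Rose (knave) says "Grace always speaks truthfully" - this is FALSE (a lie) because Grace is a knave.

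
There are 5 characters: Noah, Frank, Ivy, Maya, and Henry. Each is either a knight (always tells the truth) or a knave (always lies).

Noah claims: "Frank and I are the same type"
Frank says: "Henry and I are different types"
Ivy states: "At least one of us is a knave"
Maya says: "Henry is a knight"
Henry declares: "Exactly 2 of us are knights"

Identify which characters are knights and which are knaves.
Noah is a knight.
Frank is a knight.
Ivy is a knight.
Maya is a knave.
Henry is a knave.

Verification:
- Noah (knight) says "Frank and I are the same type" - this is TRUE because Noah is a knight and Frank is a knight.
- Frank (knight) says "Henry and I are different types" - this is TRUE because Frank is a knight and Henry is a knave.
- Ivy (knight) says "At least one of us is a knave" - this is TRUE because Maya and Henry are knaves.
- Maya (knave) says "Henry is a knight" - this is FALSE (a lie) because Henry is a knave.
- Henry (knave) says "Exactly 2 of us are knights" - this is FALSE (a lie) because there are 3 knights.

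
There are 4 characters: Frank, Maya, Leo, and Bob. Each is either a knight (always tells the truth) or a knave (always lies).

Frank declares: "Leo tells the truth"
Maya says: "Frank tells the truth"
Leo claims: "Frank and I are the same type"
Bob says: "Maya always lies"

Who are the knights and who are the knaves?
Frank is a knight.
Maya is a knight.
Leo is a knight.
Bob is a knave.

Verification:
- Frank (knight) says "Leo tells the truth" - this is TRUE because Leo is a knight.
- Maya (knight) says "Frank tells the truth" - this is TRUE because Frank is a knight.
- Leo (knight) says "Frank and I are the same type" - this is TRUE because Leo is a knight and Frank is a knight.
- Bob (knave) says "Maya always lies" - this is FALSE (a lie) because Maya is a knight.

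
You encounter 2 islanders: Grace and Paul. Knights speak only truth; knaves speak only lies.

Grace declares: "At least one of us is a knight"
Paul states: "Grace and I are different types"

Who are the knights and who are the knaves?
Grace is a knave.
Paul is a knave.

Verification:
- Grace (knave) says "At least one of us is a knight" - this is FALSE (a lie) because no one is a knight.
- Paul (knave) says "Grace and I are different types" - this is FALSE (a lie) because Paul is a knave and Grace is a knave.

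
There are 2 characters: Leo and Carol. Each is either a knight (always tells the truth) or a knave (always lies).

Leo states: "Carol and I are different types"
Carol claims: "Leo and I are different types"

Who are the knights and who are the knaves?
Leo is a knave.
Carol is a knave.

Verification:
- Leo (knave) says "Carol and I are different types" - this is FALSE (a lie) because Leo is a knave and Carol is a knave.
- Carol (knave) says "Leo and I are different types" - this is FALSE (a lie) because Carol is a knave and Leo is a knave.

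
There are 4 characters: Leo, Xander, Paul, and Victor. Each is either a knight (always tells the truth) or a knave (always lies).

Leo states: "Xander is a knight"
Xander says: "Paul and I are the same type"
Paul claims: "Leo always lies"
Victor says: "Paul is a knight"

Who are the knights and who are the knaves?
Leo is a knave.
Xander is a knave.
Paul is a knight.
Victor is a knight.

Verification:
- Leo (knave) says "Xander is a knight" - this is FALSE (a lie) because Xander is a knave.
- Xander (knave) says "Paul and I are the same type" - this is FALSE (a lie) because Xander is a knave and Paul is a knight.
- Paul (knight) says "Leo always lies" - this is TRUE because Leo is a knave.
- Victor (knight) says "Paul is a knight" - this is TRUE because Paul is a knight.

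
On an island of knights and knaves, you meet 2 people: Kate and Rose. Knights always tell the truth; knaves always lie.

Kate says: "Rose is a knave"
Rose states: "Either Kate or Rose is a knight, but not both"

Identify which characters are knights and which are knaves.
Kate is a knave.
Rose is a knight.

Verification:
- Kate (knave) says "Rose is a knave" - this is FALSE (a lie) because Rose is a knight.
- Rose (knight) says "Either Kate or Rose is a knight, but not both" - this is TRUE because Kate is a knave and Rose is a knight.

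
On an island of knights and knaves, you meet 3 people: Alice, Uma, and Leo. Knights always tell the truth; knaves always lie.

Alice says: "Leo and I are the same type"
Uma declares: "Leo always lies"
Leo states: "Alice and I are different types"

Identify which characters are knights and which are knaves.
Alice is a knave.
Uma is a knave.
Leo is a knight.

Verification:
- Alice (knave) says "Leo and I are the same type" - this is FALSE (a lie) because Alice is a knave and Leo is a knight.
- Uma (knave) says "Leo always lies" - this is FALSE (a lie) because Leo is a knight.
- Leo (knight) says "Alice and I are different types" - this is TRUE because Leo is a knight and Alice is a knave.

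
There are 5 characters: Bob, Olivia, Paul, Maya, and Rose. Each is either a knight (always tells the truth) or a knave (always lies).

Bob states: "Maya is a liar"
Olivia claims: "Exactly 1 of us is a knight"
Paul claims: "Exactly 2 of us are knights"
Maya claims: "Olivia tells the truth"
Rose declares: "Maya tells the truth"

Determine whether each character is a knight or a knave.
Bob is a knight.
Olivia is a knave.
Paul is a knight.
Maya is a knave.
Rose is a knave.

Verification:
- Bob (knight) says "Maya is a liar" - this is TRUE because Maya is a knave.
- Olivia (knave) says "Exactly 1 of us is a knight" - this is FALSE (a lie) because there are 2 knights.
- Paul (knight) says "Exactly 2 of us are knights" - this is TRUE because there are 2 knights.
- Maya (knave) says "Olivia tells the truth" - this is FALSE (a lie) because Olivia is a knave.
- Rose (knave) says "Maya tells the truth" - this is FALSE (a lie) because Maya is a knave.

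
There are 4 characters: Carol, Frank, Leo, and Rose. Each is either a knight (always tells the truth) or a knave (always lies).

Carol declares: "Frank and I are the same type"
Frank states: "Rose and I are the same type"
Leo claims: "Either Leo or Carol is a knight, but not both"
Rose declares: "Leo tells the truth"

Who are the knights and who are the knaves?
Carol is a knave.
Frank is a knight.
Leo is a knight.
Rose is a knight.

Verification:
- Carol (knave) says "Frank and I are the same type" - this is FALSE (a lie) because Carol is a knave and Frank is a knight.
- Frank (knight) says "Rose and I are the same type" - this is TRUE because Frank is a knight and Rose is a knight.
- Leo (knight) says "Either Leo or Carol is a knight, but not both" - this is TRUE because Leo is a knight and Carol is a knave.
- Rose (knight) says "Leo tells the truth" - this is TRUE because Leo is a knight.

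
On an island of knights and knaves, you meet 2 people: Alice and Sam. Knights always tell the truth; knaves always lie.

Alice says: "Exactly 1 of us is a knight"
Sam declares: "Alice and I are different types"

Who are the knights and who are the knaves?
Alice is a knave.
Sam is a knave.

Verification:
- Alice (knave) says "Exactly 1 of us is a knight" - this is FALSE (a lie) because there are 0 knights.
- Sam (knave) says "Alice and I are different types" - this is FALSE (a lie) because Sam is a knave and Alice is a knave.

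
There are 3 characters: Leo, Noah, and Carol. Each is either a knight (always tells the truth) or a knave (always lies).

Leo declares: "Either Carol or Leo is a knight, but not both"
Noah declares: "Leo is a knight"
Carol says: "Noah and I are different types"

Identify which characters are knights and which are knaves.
Leo is a knave.
Noah is a knave.
Carol is a knave.

Verification:
- Leo (knave) says "Either Carol or Leo is a knight, but not both" - this is FALSE (a lie) because Carol is a knave and Leo is a knave.
- Noah (knave) says "Leo is a knight" - this is FALSE (a lie) because Leo is a knave.
- Carol (knave) says "Noah and I are different types" - this is FALSE (a lie) because Carol is a knave and Noah is a knave.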